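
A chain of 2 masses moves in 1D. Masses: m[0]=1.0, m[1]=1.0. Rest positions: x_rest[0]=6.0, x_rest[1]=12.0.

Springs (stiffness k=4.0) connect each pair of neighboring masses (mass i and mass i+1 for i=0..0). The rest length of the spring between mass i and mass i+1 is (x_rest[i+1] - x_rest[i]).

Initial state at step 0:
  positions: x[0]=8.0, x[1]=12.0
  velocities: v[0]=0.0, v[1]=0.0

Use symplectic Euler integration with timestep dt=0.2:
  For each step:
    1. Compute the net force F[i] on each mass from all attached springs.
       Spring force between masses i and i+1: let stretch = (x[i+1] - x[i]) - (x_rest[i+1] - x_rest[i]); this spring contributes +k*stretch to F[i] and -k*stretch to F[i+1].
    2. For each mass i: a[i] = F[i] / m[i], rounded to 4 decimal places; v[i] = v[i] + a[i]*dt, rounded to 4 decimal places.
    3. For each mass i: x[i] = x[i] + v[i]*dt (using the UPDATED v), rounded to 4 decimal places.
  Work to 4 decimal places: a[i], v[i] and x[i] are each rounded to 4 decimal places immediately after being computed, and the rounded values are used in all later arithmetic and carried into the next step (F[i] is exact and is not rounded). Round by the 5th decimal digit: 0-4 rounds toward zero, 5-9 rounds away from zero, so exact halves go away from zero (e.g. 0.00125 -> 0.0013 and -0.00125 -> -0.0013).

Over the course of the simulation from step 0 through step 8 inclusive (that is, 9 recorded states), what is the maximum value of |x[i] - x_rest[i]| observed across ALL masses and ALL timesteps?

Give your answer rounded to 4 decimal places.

Answer: 2.0425

Derivation:
Step 0: x=[8.0000 12.0000] v=[0.0000 0.0000]
Step 1: x=[7.6800 12.3200] v=[-1.6000 1.6000]
Step 2: x=[7.1424 12.8576] v=[-2.6880 2.6880]
Step 3: x=[6.5592 13.4408] v=[-2.9158 2.9158]
Step 4: x=[6.1171 13.8829] v=[-2.2105 2.2105]
Step 5: x=[5.9575 14.0425] v=[-0.7979 0.7979]
Step 6: x=[6.1315 13.8685] v=[0.8701 -0.8701]
Step 7: x=[6.5834 13.4166] v=[2.2597 -2.2597]
Step 8: x=[7.1687 12.8313] v=[2.9263 -2.9263]
Max displacement = 2.0425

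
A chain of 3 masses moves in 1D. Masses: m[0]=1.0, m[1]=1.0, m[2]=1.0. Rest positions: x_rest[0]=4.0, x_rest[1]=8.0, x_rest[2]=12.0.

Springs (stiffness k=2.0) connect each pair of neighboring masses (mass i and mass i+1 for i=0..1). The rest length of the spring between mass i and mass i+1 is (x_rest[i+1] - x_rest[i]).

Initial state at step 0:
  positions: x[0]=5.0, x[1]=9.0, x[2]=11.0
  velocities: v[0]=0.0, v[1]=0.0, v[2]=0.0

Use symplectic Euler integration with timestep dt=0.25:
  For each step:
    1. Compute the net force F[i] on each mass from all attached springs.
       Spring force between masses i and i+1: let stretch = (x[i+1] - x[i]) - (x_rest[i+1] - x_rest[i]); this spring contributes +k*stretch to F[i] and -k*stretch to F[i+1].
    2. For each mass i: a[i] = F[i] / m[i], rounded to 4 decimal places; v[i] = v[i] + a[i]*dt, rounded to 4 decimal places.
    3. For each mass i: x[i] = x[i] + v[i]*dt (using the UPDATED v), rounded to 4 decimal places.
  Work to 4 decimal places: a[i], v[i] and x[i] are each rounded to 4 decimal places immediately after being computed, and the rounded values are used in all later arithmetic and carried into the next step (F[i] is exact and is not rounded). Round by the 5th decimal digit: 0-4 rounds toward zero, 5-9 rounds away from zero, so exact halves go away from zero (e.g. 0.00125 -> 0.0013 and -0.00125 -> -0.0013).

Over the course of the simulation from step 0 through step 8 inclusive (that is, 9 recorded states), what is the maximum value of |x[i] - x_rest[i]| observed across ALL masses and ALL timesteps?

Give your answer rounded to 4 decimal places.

Answer: 1.2522

Derivation:
Step 0: x=[5.0000 9.0000 11.0000] v=[0.0000 0.0000 0.0000]
Step 1: x=[5.0000 8.7500 11.2500] v=[0.0000 -1.0000 1.0000]
Step 2: x=[4.9688 8.3438 11.6875] v=[-0.1250 -1.6250 1.7500]
Step 3: x=[4.8594 7.9336 12.2071] v=[-0.4375 -1.6407 2.0782]
Step 4: x=[4.6343 7.6733 12.6925] v=[-0.9004 -1.0411 1.9415]
Step 5: x=[4.2891 7.6606 13.0505] v=[-1.3809 -0.0510 1.4319]
Step 6: x=[3.8653 7.9002 13.2348] v=[-1.6952 0.9582 0.7370]
Step 7: x=[3.4459 8.3022 13.2522] v=[-1.6778 1.6081 0.0697]
Step 8: x=[3.1335 8.7160 13.1509] v=[-1.2497 1.6550 -0.4053]
Max displacement = 1.2522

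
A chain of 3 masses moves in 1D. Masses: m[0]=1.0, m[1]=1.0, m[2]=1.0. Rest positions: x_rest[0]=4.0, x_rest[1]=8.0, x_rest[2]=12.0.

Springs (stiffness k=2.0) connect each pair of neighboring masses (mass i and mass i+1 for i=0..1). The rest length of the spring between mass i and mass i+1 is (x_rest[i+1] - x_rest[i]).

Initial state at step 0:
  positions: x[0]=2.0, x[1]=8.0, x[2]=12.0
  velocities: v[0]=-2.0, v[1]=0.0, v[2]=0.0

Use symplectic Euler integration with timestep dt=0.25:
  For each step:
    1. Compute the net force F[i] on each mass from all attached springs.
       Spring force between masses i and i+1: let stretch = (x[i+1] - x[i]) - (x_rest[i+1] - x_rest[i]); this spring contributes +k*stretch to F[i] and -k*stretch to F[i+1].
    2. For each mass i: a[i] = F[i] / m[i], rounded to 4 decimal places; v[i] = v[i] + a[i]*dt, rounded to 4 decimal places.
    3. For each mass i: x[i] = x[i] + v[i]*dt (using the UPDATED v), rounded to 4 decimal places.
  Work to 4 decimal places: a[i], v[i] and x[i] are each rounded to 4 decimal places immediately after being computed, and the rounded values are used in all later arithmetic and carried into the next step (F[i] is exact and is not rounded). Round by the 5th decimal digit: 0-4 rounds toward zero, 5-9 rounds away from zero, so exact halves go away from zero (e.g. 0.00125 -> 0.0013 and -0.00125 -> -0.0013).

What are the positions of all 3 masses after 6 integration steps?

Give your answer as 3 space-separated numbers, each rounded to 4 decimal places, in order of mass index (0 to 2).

Answer: 2.7066 5.7404 10.5531

Derivation:
Step 0: x=[2.0000 8.0000 12.0000] v=[-2.0000 0.0000 0.0000]
Step 1: x=[1.7500 7.7500 12.0000] v=[-1.0000 -1.0000 0.0000]
Step 2: x=[1.7500 7.2813 11.9688] v=[0.0000 -1.8750 -0.1250]
Step 3: x=[1.9414 6.7071 11.8516] v=[0.7657 -2.2969 -0.4688]
Step 4: x=[2.2286 6.1802 11.5913] v=[1.1486 -2.1075 -1.0411]
Step 5: x=[2.5097 5.8358 11.1546] v=[1.1244 -1.3778 -1.7467]
Step 6: x=[2.7066 5.7404 10.5531] v=[0.7875 -0.3815 -2.4061]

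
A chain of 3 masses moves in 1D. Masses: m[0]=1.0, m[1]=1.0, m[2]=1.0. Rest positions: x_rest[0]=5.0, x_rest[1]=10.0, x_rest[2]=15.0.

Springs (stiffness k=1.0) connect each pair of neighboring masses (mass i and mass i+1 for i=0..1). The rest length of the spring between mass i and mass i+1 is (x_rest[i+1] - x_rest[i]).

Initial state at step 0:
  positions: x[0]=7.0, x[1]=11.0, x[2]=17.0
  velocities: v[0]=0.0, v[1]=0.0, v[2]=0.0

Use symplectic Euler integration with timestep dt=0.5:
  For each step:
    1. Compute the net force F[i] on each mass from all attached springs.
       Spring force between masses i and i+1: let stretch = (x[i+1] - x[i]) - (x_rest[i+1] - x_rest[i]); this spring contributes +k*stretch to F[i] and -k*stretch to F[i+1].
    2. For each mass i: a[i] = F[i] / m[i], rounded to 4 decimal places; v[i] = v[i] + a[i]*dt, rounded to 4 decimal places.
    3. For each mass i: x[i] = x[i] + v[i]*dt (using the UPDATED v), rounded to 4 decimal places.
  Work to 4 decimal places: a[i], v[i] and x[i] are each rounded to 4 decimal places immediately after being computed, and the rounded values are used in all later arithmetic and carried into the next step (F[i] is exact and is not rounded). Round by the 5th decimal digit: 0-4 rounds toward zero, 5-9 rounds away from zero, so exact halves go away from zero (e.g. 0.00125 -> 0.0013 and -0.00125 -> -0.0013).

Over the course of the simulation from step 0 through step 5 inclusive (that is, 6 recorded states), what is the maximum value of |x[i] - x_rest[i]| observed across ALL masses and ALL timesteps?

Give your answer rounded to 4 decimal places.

Answer: 2.4063

Derivation:
Step 0: x=[7.0000 11.0000 17.0000] v=[0.0000 0.0000 0.0000]
Step 1: x=[6.7500 11.5000 16.7500] v=[-0.5000 1.0000 -0.5000]
Step 2: x=[6.4375 12.1250 16.4375] v=[-0.6250 1.2500 -0.6250]
Step 3: x=[6.2969 12.4063 16.2969] v=[-0.2813 0.5625 -0.2813]
Step 4: x=[6.4336 12.1329 16.4336] v=[0.2734 -0.5469 0.2734]
Step 5: x=[6.7452 11.5098 16.7452] v=[0.6231 -1.2462 0.6231]
Max displacement = 2.4063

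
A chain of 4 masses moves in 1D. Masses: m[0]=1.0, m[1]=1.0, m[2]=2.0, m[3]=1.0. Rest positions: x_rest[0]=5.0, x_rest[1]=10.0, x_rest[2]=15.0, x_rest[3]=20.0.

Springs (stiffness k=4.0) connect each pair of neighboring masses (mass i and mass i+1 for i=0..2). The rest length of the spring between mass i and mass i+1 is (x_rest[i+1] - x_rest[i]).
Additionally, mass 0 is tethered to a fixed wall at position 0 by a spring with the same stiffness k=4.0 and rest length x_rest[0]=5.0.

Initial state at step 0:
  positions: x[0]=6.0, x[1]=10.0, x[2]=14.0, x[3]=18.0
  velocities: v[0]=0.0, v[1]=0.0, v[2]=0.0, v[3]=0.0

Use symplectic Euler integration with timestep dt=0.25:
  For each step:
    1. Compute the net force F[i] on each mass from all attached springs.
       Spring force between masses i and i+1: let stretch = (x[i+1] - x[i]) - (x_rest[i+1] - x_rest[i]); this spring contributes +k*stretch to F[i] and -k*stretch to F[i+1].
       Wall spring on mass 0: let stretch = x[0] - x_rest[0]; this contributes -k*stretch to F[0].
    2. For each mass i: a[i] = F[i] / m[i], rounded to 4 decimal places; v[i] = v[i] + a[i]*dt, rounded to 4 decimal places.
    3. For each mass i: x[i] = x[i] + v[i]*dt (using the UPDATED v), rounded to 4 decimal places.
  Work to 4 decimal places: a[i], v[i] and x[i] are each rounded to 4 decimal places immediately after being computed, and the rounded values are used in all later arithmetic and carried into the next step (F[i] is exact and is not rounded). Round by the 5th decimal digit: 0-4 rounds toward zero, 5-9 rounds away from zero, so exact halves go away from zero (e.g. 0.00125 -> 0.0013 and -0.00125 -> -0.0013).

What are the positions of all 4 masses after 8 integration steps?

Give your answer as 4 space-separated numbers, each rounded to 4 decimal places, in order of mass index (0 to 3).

Answer: 4.5812 9.3774 14.6302 20.2129

Derivation:
Step 0: x=[6.0000 10.0000 14.0000 18.0000] v=[0.0000 0.0000 0.0000 0.0000]
Step 1: x=[5.5000 10.0000 14.0000 18.2500] v=[-2.0000 0.0000 0.0000 1.0000]
Step 2: x=[4.7500 9.8750 14.0313 18.6875] v=[-3.0000 -0.5000 0.1250 1.7500]
Step 3: x=[4.0938 9.5078 14.1251 19.2110] v=[-2.6250 -1.4687 0.3750 2.0938]
Step 4: x=[3.7676 8.9415 14.2774 19.7130] v=[-1.3048 -2.2654 0.6093 2.0079]
Step 5: x=[3.7930 8.4157 14.4422 20.1061] v=[0.1015 -2.1034 0.6592 1.5723]
Step 6: x=[4.0258 8.2408 14.5617 20.3332] v=[0.9312 -0.6996 0.4779 0.9084]
Step 7: x=[4.3059 8.5924 14.6125 20.3674] v=[1.1204 1.4063 0.2032 0.1369]
Step 8: x=[4.5812 9.3774 14.6302 20.2129] v=[1.1010 3.1399 0.0706 -0.6180]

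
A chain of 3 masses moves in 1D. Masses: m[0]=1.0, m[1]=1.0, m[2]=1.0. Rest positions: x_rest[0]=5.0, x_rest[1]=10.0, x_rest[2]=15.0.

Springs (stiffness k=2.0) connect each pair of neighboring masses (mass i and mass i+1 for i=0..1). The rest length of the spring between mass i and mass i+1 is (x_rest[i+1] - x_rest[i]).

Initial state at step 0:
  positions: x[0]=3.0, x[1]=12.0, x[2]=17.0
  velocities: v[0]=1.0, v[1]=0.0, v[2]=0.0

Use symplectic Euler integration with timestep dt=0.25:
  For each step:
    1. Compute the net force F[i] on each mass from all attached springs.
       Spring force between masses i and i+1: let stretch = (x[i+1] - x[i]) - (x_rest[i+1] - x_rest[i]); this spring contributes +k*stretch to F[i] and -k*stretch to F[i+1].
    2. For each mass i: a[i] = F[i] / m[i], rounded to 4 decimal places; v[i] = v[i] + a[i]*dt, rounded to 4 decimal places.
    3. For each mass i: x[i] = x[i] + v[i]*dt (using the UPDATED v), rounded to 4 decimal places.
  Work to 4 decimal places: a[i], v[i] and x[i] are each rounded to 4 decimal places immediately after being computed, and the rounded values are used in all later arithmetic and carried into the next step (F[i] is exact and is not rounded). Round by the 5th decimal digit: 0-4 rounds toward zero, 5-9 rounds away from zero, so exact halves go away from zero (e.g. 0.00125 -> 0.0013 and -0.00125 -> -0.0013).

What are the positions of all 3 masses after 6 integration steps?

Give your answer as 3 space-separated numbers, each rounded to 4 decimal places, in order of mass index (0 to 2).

Step 0: x=[3.0000 12.0000 17.0000] v=[1.0000 0.0000 0.0000]
Step 1: x=[3.7500 11.5000 17.0000] v=[3.0000 -2.0000 0.0000]
Step 2: x=[4.8438 10.7188 16.9375] v=[4.3750 -3.1250 -0.2500]
Step 3: x=[6.0469 9.9805 16.7227] v=[4.8125 -2.9532 -0.8594]
Step 4: x=[7.1167 9.5933 16.2901] v=[4.2793 -1.5489 -1.7305]
Step 5: x=[7.8711 9.7336 15.6454] v=[3.0176 0.5612 -2.5789]
Step 6: x=[8.2333 10.3801 14.8867] v=[1.4489 2.5859 -3.0348]

Answer: 8.2333 10.3801 14.8867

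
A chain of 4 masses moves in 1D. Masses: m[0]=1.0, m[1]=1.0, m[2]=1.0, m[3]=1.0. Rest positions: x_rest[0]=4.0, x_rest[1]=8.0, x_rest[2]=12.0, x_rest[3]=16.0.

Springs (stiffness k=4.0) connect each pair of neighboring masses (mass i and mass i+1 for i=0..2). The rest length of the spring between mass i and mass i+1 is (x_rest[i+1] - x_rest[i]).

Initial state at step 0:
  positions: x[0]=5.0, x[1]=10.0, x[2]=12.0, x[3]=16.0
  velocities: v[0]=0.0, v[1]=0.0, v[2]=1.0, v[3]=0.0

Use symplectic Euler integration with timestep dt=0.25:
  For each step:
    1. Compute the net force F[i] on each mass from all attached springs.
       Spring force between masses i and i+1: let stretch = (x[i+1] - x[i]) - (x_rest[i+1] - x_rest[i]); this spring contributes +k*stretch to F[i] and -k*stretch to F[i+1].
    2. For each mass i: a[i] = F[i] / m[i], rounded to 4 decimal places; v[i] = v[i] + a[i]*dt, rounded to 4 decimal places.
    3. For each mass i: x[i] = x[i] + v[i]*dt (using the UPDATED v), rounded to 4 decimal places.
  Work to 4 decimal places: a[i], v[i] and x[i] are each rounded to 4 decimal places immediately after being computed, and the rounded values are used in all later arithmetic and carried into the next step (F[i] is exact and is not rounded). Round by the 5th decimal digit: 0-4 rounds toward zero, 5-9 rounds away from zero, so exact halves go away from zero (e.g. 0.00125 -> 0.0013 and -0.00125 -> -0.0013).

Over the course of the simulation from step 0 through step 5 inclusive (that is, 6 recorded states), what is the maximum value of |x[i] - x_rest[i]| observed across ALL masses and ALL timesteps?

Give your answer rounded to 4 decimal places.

Step 0: x=[5.0000 10.0000 12.0000 16.0000] v=[0.0000 0.0000 1.0000 0.0000]
Step 1: x=[5.2500 9.2500 12.7500 16.0000] v=[1.0000 -3.0000 3.0000 0.0000]
Step 2: x=[5.5000 8.3750 13.4375 16.1875] v=[1.0000 -3.5000 2.7500 0.7500]
Step 3: x=[5.4688 8.0469 13.5469 16.6875] v=[-0.1250 -1.3125 0.4375 2.0000]
Step 4: x=[5.0821 8.4493 13.0664 17.4024] v=[-1.5469 1.6094 -1.9219 2.8594]
Step 5: x=[4.5372 9.1641 12.5157 18.0333] v=[-2.1797 2.8593 -2.2030 2.5234]
Max displacement = 2.0333

Answer: 2.0333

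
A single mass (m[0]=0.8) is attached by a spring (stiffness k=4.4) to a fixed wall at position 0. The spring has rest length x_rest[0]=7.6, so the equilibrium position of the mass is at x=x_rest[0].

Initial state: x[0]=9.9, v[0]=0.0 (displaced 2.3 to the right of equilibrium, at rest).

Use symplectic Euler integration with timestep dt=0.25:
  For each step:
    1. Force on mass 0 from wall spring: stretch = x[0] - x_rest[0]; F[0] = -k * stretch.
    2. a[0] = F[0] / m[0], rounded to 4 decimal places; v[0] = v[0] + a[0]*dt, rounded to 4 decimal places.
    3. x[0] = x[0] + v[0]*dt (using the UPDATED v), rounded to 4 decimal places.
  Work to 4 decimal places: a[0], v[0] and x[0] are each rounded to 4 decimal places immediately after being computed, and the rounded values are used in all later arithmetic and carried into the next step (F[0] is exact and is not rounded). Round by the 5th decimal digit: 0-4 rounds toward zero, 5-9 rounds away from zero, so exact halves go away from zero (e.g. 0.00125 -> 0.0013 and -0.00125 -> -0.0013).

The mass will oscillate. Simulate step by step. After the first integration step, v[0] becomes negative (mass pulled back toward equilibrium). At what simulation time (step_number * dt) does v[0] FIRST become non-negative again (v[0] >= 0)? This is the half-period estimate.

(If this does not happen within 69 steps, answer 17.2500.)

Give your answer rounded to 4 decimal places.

Step 0: x=[9.9000] v=[0.0000]
Step 1: x=[9.1094] v=[-3.1625]
Step 2: x=[7.7999] v=[-5.2379]
Step 3: x=[6.4217] v=[-5.5128]
Step 4: x=[5.4486] v=[-3.8926]
Step 5: x=[5.2150] v=[-0.9344]
Step 6: x=[5.8013] v=[2.3450]
First v>=0 after going negative at step 6, time=1.5000

Answer: 1.5000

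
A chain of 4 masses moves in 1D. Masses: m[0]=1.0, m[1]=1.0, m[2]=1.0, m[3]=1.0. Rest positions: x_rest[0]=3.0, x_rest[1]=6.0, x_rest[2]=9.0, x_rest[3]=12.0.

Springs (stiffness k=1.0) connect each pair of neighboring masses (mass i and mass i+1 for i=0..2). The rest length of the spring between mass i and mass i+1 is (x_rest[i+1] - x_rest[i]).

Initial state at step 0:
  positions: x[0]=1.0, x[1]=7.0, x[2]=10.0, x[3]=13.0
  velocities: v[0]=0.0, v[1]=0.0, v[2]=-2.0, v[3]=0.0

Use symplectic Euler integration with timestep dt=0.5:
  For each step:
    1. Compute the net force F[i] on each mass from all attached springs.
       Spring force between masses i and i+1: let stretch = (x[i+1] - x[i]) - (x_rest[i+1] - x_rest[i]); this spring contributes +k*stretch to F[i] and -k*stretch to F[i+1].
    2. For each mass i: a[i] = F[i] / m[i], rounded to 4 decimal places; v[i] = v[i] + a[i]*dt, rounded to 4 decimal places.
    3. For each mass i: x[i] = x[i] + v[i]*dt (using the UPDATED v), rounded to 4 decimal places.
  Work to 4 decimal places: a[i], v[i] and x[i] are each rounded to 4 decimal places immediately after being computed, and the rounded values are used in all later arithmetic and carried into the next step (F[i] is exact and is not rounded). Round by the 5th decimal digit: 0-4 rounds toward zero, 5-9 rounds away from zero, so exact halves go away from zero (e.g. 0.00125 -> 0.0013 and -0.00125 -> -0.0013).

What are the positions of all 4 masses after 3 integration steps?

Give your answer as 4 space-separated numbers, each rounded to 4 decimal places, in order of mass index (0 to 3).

Answer: 3.7969 4.1406 7.9219 12.1406

Derivation:
Step 0: x=[1.0000 7.0000 10.0000 13.0000] v=[0.0000 0.0000 -2.0000 0.0000]
Step 1: x=[1.7500 6.2500 9.0000 13.0000] v=[1.5000 -1.5000 -2.0000 0.0000]
Step 2: x=[2.8750 5.0625 8.3125 12.7500] v=[2.2500 -2.3750 -1.3750 -0.5000]
Step 3: x=[3.7969 4.1406 7.9219 12.1406] v=[1.8438 -1.8438 -0.7813 -1.2188]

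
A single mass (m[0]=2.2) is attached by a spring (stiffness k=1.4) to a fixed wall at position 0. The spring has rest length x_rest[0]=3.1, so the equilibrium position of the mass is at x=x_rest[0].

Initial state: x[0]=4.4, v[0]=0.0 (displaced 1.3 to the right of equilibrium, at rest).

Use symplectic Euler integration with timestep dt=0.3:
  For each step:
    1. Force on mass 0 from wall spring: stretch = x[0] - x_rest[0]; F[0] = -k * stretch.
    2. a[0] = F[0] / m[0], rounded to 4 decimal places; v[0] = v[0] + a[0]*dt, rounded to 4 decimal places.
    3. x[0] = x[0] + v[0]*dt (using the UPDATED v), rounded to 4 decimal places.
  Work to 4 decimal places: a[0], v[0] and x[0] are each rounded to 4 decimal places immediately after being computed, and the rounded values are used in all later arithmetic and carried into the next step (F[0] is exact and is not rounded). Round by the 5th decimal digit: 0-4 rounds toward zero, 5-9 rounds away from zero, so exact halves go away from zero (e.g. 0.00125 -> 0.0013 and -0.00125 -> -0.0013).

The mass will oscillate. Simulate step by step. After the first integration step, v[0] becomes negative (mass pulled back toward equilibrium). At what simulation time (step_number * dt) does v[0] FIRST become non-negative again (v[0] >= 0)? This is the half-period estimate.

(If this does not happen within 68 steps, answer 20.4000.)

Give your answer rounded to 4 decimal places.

Step 0: x=[4.4000] v=[0.0000]
Step 1: x=[4.3255] v=[-0.2482]
Step 2: x=[4.1808] v=[-0.4822]
Step 3: x=[3.9743] v=[-0.6885]
Step 4: x=[3.7177] v=[-0.8554]
Step 5: x=[3.4257] v=[-0.9733]
Step 6: x=[3.1151] v=[-1.0355]
Step 7: x=[2.8036] v=[-1.0384]
Step 8: x=[2.5091] v=[-0.9818]
Step 9: x=[2.2484] v=[-0.8690]
Step 10: x=[2.0365] v=[-0.7064]
Step 11: x=[1.8855] v=[-0.5034]
Step 12: x=[1.8041] v=[-0.2715]
Step 13: x=[1.7969] v=[-0.0241]
Step 14: x=[1.8643] v=[0.2247]
First v>=0 after going negative at step 14, time=4.2000

Answer: 4.2000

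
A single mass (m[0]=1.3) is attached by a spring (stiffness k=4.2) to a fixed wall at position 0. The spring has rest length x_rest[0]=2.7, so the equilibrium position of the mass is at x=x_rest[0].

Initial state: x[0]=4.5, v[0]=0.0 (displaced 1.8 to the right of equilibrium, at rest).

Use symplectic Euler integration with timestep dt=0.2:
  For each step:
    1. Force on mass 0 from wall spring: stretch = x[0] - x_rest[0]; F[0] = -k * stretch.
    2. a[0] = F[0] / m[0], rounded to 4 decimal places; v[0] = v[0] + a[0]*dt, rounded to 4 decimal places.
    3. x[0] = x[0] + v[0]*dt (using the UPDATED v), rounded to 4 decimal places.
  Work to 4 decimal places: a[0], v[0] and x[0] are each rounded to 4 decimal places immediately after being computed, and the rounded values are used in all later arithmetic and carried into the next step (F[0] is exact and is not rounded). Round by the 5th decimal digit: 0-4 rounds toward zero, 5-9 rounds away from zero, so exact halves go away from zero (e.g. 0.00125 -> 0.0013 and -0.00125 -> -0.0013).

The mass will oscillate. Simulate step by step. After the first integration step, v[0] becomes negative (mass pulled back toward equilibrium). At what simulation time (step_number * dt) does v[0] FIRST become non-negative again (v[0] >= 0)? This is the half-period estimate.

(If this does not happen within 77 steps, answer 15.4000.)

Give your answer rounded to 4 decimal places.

Step 0: x=[4.5000] v=[0.0000]
Step 1: x=[4.2674] v=[-1.1631]
Step 2: x=[3.8322] v=[-2.1759]
Step 3: x=[3.2507] v=[-2.9075]
Step 4: x=[2.5980] v=[-3.2633]
Step 5: x=[1.9585] v=[-3.1974]
Step 6: x=[1.4148] v=[-2.7183]
Step 7: x=[1.0372] v=[-1.8879]
Step 8: x=[0.8745] v=[-0.8135]
Step 9: x=[0.9477] v=[0.3661]
First v>=0 after going negative at step 9, time=1.8000

Answer: 1.8000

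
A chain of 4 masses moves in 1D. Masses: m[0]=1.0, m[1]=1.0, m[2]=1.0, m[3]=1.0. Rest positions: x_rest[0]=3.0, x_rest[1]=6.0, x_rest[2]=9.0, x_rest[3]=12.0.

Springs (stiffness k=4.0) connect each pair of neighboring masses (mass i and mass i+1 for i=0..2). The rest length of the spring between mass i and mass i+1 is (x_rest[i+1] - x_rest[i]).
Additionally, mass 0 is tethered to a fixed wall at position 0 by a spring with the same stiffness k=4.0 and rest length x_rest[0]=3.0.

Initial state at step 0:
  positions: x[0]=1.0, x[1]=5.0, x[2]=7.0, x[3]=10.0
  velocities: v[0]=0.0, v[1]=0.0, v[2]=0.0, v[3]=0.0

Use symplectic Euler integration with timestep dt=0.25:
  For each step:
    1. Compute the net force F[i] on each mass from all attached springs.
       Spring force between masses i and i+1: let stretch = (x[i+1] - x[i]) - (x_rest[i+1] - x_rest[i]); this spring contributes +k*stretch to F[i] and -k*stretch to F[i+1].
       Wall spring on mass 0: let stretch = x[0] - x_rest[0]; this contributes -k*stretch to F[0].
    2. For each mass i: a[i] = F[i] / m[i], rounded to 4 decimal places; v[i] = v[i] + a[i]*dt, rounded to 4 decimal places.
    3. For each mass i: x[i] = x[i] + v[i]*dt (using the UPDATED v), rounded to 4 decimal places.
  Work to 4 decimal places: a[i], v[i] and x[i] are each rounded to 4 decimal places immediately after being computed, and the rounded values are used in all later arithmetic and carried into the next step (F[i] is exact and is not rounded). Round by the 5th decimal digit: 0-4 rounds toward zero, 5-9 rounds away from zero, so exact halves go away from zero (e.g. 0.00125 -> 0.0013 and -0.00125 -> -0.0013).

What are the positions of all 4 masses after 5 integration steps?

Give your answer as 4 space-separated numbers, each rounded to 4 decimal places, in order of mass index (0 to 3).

Step 0: x=[1.0000 5.0000 7.0000 10.0000] v=[0.0000 0.0000 0.0000 0.0000]
Step 1: x=[1.7500 4.5000 7.2500 10.0000] v=[3.0000 -2.0000 1.0000 0.0000]
Step 2: x=[2.7500 4.0000 7.5000 10.0625] v=[4.0000 -2.0000 1.0000 0.2500]
Step 3: x=[3.3750 4.0625 7.5156 10.2344] v=[2.5000 0.2500 0.0625 0.6875]
Step 4: x=[3.3281 4.8164 7.3477 10.4766] v=[-0.1875 3.0156 -0.6718 0.9687]
Step 5: x=[2.8213 5.8311 7.3292 10.6866] v=[-2.0273 4.0586 -0.0742 0.8398]

Answer: 2.8213 5.8311 7.3292 10.6866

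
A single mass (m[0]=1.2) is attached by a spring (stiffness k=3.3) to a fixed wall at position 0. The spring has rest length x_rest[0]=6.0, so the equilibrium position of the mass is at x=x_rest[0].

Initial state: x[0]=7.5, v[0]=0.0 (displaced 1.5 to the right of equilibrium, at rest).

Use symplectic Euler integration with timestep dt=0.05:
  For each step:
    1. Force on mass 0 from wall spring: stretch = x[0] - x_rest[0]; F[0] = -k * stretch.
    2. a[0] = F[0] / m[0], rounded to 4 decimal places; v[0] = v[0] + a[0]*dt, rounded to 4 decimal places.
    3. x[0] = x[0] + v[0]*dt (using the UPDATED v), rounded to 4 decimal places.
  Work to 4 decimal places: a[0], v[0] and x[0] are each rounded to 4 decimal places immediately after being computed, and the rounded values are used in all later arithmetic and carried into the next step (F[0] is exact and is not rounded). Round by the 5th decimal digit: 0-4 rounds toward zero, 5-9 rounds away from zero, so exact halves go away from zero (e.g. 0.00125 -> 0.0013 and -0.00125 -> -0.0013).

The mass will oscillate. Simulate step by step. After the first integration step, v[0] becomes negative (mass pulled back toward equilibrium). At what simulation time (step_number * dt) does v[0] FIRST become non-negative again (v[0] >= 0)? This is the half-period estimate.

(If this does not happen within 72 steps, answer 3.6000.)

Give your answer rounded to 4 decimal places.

Step 0: x=[7.5000] v=[0.0000]
Step 1: x=[7.4897] v=[-0.2063]
Step 2: x=[7.4691] v=[-0.4111]
Step 3: x=[7.4384] v=[-0.6131]
Step 4: x=[7.3979] v=[-0.8109]
Step 5: x=[7.3477] v=[-1.0031]
Step 6: x=[7.2883] v=[-1.1884]
Step 7: x=[7.2200] v=[-1.3655]
Step 8: x=[7.1433] v=[-1.5333]
Step 9: x=[7.0588] v=[-1.6905]
Step 10: x=[6.9670] v=[-1.8361]
Step 11: x=[6.8685] v=[-1.9691]
Step 12: x=[6.7641] v=[-2.0885]
Step 13: x=[6.6544] v=[-2.1936]
Step 14: x=[6.5402] v=[-2.2836]
Step 15: x=[6.4223] v=[-2.3579]
Step 16: x=[6.3015] v=[-2.4160]
Step 17: x=[6.1786] v=[-2.4575]
Step 18: x=[6.0545] v=[-2.4821]
Step 19: x=[5.9300] v=[-2.4896]
Step 20: x=[5.8060] v=[-2.4800]
Step 21: x=[5.6833] v=[-2.4533]
Step 22: x=[5.5628] v=[-2.4098]
Step 23: x=[5.4453] v=[-2.3497]
Step 24: x=[5.3316] v=[-2.2734]
Step 25: x=[5.2225] v=[-2.1815]
Step 26: x=[5.1188] v=[-2.0746]
Step 27: x=[5.0211] v=[-1.9534]
Step 28: x=[4.9302] v=[-1.8188]
Step 29: x=[4.8466] v=[-1.6717]
Step 30: x=[4.7709] v=[-1.5131]
Step 31: x=[4.7037] v=[-1.3441]
Step 32: x=[4.6454] v=[-1.1659]
Step 33: x=[4.5964] v=[-0.9796]
Step 34: x=[4.5571] v=[-0.7866]
Step 35: x=[4.5277] v=[-0.5882]
Step 36: x=[4.5084] v=[-0.3858]
Step 37: x=[4.4994] v=[-0.1807]
Step 38: x=[4.5007] v=[0.0256]
First v>=0 after going negative at step 38, time=1.9000

Answer: 1.9000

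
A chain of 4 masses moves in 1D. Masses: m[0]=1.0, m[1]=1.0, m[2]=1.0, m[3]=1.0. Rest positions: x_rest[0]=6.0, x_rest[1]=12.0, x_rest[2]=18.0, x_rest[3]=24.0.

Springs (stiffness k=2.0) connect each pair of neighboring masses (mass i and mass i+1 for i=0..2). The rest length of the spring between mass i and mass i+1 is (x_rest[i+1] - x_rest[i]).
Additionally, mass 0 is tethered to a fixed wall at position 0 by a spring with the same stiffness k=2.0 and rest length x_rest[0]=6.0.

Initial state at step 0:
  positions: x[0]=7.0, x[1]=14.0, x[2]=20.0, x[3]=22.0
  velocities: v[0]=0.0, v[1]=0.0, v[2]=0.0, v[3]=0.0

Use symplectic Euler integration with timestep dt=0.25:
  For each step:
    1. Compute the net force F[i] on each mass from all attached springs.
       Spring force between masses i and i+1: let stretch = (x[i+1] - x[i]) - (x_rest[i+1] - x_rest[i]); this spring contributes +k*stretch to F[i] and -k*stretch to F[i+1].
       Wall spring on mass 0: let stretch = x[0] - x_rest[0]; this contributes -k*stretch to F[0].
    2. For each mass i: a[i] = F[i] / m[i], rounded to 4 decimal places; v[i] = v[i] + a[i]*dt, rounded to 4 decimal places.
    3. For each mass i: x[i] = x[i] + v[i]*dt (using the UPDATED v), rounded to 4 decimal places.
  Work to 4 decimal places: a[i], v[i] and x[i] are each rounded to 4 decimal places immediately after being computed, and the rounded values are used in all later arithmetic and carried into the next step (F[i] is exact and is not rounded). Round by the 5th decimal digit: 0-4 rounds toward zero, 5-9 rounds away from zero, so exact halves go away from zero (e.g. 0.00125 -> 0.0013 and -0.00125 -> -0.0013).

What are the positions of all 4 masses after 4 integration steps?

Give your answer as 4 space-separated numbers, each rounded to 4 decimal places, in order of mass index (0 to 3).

Answer: 6.7691 12.4580 17.1643 25.3723

Derivation:
Step 0: x=[7.0000 14.0000 20.0000 22.0000] v=[0.0000 0.0000 0.0000 0.0000]
Step 1: x=[7.0000 13.8750 19.5000 22.5000] v=[0.0000 -0.5000 -2.0000 2.0000]
Step 2: x=[6.9844 13.5938 18.6719 23.3750] v=[-0.0625 -1.1250 -3.3125 3.5000]
Step 3: x=[6.9219 13.1211 17.7969 24.4121] v=[-0.2500 -1.8907 -3.5000 4.1485]
Step 4: x=[6.7691 12.4580 17.1643 25.3723] v=[-0.6114 -2.6524 -2.5303 3.8409]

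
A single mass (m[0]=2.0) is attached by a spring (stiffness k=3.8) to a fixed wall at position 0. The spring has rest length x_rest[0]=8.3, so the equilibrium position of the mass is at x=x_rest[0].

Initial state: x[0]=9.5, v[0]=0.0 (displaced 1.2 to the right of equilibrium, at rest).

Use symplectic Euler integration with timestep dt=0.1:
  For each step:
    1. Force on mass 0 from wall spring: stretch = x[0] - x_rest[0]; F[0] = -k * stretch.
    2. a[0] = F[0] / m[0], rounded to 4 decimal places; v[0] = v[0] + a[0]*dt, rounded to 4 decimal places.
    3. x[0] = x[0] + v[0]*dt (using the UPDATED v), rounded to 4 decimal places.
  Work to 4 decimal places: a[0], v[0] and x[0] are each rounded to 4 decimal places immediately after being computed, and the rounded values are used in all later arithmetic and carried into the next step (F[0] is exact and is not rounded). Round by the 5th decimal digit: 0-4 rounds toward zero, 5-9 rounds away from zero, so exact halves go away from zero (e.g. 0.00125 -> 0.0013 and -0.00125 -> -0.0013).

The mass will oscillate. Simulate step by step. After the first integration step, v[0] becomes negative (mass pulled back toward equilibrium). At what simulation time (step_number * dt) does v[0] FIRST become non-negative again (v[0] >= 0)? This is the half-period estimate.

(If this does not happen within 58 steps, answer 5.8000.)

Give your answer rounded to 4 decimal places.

Answer: 2.3000

Derivation:
Step 0: x=[9.5000] v=[0.0000]
Step 1: x=[9.4772] v=[-0.2280]
Step 2: x=[9.4320] v=[-0.4517]
Step 3: x=[9.3653] v=[-0.6668]
Step 4: x=[9.2784] v=[-0.8692]
Step 5: x=[9.1729] v=[-1.0551]
Step 6: x=[9.0508] v=[-1.2210]
Step 7: x=[8.9144] v=[-1.3637]
Step 8: x=[8.7664] v=[-1.4804]
Step 9: x=[8.6095] v=[-1.5690]
Step 10: x=[8.4467] v=[-1.6278]
Step 11: x=[8.2811] v=[-1.6557]
Step 12: x=[8.1159] v=[-1.6521]
Step 13: x=[7.9542] v=[-1.6171]
Step 14: x=[7.7991] v=[-1.5514]
Step 15: x=[7.6535] v=[-1.4562]
Step 16: x=[7.5202] v=[-1.3334]
Step 17: x=[7.4017] v=[-1.1852]
Step 18: x=[7.3003] v=[-1.0145]
Step 19: x=[7.2178] v=[-0.8246]
Step 20: x=[7.1559] v=[-0.6190]
Step 21: x=[7.1157] v=[-0.4016]
Step 22: x=[7.0980] v=[-0.1766]
Step 23: x=[7.1032] v=[0.0518]
First v>=0 after going negative at step 23, time=2.3000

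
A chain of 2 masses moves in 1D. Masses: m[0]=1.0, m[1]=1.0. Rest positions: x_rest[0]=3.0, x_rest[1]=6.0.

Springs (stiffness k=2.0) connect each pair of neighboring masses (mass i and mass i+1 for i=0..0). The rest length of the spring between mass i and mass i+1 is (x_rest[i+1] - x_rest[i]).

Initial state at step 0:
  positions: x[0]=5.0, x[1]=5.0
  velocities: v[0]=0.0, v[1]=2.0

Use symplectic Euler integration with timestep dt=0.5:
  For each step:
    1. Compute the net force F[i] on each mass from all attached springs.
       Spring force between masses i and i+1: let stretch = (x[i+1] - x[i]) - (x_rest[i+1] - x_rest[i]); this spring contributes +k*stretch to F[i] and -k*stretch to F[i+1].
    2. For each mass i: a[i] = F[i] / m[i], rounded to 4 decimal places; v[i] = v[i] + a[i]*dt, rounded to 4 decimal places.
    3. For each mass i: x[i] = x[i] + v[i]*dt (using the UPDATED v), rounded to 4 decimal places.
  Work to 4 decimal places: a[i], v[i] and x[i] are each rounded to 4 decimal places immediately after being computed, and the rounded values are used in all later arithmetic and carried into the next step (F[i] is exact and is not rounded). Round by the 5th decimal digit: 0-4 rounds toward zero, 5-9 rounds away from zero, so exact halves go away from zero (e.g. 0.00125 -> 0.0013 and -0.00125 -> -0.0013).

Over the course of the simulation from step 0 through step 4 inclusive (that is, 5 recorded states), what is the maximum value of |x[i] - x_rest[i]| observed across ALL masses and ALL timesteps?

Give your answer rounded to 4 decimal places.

Answer: 3.5000

Derivation:
Step 0: x=[5.0000 5.0000] v=[0.0000 2.0000]
Step 1: x=[3.5000 7.5000] v=[-3.0000 5.0000]
Step 2: x=[2.5000 9.5000] v=[-2.0000 4.0000]
Step 3: x=[3.5000 9.5000] v=[2.0000 0.0000]
Step 4: x=[6.0000 8.0000] v=[5.0000 -3.0000]
Max displacement = 3.5000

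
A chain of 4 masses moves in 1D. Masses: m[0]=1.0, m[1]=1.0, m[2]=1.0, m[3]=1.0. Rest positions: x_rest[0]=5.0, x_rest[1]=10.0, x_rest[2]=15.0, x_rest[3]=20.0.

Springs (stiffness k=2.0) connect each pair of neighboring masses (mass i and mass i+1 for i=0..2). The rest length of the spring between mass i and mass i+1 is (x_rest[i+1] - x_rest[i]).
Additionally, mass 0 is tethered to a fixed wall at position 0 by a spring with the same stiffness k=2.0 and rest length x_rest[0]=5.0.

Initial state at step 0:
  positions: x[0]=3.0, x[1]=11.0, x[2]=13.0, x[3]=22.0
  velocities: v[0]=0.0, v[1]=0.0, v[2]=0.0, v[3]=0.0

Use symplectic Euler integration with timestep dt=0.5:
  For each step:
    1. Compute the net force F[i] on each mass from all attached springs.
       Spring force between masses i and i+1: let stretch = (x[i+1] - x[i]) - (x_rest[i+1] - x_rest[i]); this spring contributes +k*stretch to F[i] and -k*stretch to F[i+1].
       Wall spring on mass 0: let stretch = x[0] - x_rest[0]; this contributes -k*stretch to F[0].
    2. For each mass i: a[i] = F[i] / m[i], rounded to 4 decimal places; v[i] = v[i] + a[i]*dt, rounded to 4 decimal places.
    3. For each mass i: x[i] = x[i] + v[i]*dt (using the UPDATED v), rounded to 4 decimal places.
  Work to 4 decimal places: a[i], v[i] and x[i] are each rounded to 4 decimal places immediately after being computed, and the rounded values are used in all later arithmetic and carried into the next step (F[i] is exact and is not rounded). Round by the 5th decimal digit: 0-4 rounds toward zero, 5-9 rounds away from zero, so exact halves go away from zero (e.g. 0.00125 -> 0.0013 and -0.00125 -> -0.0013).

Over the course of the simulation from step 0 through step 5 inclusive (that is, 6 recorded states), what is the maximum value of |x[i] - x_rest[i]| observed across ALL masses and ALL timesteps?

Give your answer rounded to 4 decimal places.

Answer: 3.6875

Derivation:
Step 0: x=[3.0000 11.0000 13.0000 22.0000] v=[0.0000 0.0000 0.0000 0.0000]
Step 1: x=[5.5000 8.0000 16.5000 20.0000] v=[5.0000 -6.0000 7.0000 -4.0000]
Step 2: x=[6.5000 8.0000 17.5000 18.7500] v=[2.0000 0.0000 2.0000 -2.5000]
Step 3: x=[5.0000 12.0000 14.3750 19.3750] v=[-3.0000 8.0000 -6.2500 1.2500]
Step 4: x=[4.5000 13.6875 12.5625 20.0000] v=[-1.0000 3.3750 -3.6250 1.2500]
Step 5: x=[6.3438 10.2188 15.0313 19.4063] v=[3.6875 -6.9375 4.9375 -1.1875]
Max displacement = 3.6875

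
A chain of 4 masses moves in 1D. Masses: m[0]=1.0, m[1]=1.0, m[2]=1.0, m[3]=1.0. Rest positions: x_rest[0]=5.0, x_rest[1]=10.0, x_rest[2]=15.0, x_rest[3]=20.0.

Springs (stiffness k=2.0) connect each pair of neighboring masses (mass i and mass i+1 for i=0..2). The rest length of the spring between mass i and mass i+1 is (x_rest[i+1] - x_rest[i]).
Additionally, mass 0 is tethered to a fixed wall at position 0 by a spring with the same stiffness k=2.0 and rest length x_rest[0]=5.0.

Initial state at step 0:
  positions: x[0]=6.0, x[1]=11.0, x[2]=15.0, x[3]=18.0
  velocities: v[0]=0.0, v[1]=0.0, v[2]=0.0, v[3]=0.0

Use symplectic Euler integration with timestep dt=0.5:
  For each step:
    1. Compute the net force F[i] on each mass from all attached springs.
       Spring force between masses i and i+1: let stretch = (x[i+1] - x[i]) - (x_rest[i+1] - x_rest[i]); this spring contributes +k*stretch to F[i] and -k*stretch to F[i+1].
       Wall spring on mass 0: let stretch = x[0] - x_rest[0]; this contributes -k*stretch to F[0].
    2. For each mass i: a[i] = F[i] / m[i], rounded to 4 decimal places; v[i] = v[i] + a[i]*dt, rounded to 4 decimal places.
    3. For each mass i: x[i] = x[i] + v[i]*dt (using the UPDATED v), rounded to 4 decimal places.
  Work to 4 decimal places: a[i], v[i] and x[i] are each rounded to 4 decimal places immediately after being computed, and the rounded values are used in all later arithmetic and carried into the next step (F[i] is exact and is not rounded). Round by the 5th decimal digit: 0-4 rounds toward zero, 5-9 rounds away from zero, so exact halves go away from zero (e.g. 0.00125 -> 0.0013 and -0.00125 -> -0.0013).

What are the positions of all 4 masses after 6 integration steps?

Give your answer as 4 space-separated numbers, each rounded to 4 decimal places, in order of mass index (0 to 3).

Step 0: x=[6.0000 11.0000 15.0000 18.0000] v=[0.0000 0.0000 0.0000 0.0000]
Step 1: x=[5.5000 10.5000 14.5000 19.0000] v=[-1.0000 -1.0000 -1.0000 2.0000]
Step 2: x=[4.7500 9.5000 14.2500 20.2500] v=[-1.5000 -2.0000 -0.5000 2.5000]
Step 3: x=[4.0000 8.5000 14.6250 21.0000] v=[-1.5000 -2.0000 0.7500 1.5000]
Step 4: x=[3.5000 8.3125 15.1250 21.0625] v=[-1.0000 -0.3750 1.0000 0.1250]
Step 5: x=[3.6563 9.1250 15.1875 20.6563] v=[0.3125 1.6250 0.1250 -0.8125]
Step 6: x=[4.7188 10.2344 14.9532 20.0157] v=[2.1249 2.2188 -0.4687 -1.2813]

Answer: 4.7188 10.2344 14.9532 20.0157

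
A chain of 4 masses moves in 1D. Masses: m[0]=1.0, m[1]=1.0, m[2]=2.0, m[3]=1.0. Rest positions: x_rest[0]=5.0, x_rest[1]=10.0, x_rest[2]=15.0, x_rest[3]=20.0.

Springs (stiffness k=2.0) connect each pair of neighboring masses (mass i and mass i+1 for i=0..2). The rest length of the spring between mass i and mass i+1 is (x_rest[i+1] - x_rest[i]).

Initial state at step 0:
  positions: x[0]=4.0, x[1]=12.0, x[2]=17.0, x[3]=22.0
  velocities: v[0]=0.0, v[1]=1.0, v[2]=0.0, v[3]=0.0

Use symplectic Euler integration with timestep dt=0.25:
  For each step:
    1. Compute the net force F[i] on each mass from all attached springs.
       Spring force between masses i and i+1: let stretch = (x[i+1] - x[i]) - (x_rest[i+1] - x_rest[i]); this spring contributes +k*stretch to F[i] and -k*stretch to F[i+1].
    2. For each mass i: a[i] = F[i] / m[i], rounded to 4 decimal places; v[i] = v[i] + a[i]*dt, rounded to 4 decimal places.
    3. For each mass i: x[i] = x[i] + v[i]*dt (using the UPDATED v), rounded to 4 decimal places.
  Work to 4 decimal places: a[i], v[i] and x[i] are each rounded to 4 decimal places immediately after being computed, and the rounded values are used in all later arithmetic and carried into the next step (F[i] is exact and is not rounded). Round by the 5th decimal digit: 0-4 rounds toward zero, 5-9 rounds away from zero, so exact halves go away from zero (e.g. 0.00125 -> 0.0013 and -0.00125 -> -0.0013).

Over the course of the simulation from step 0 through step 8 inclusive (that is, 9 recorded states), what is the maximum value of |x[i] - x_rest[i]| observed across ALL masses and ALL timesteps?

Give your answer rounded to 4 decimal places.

Answer: 3.1168

Derivation:
Step 0: x=[4.0000 12.0000 17.0000 22.0000] v=[0.0000 1.0000 0.0000 0.0000]
Step 1: x=[4.3750 11.8750 17.0000 22.0000] v=[1.5000 -0.5000 0.0000 0.0000]
Step 2: x=[5.0625 11.4531 16.9922 22.0000] v=[2.7500 -1.6875 -0.0313 0.0000]
Step 3: x=[5.9238 10.9248 16.9512 21.9990] v=[3.4453 -2.1133 -0.1641 -0.0039]
Step 4: x=[6.7853 10.5247 16.8490 21.9921] v=[3.4458 -1.6006 -0.4088 -0.0278]
Step 5: x=[7.4892 10.4477 16.6730 21.9673] v=[2.8155 -0.3082 -0.7041 -0.0994]
Step 6: x=[7.9379 10.7790 16.4388 21.9057] v=[1.7948 1.3252 -0.9369 -0.2466]
Step 7: x=[8.1168 11.4627 16.1925 21.7857] v=[0.7154 2.7346 -0.9851 -0.4801]
Step 8: x=[8.0889 12.3194 16.0002 21.5915] v=[-0.1117 3.4266 -0.7693 -0.7767]
Max displacement = 3.1168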